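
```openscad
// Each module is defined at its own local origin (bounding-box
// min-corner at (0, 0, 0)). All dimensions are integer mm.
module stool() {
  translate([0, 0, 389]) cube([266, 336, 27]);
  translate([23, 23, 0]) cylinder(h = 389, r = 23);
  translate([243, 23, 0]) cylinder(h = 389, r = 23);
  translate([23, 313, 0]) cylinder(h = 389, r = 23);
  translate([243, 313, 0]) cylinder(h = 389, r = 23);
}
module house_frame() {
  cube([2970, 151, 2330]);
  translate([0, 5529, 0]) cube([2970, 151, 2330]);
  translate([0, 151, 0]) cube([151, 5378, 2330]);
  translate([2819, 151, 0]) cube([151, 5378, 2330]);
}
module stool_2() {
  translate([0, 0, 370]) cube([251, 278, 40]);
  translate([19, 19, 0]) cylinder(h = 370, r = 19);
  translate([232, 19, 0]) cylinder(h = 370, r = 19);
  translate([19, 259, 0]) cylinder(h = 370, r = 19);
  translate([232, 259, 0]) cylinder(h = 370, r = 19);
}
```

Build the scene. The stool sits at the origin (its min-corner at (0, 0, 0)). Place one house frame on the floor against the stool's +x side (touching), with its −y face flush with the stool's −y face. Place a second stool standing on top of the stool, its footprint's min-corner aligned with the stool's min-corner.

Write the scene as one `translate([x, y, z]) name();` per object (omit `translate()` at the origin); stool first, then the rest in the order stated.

stool();
translate([266, 0, 0]) house_frame();
translate([0, 0, 416]) stool_2();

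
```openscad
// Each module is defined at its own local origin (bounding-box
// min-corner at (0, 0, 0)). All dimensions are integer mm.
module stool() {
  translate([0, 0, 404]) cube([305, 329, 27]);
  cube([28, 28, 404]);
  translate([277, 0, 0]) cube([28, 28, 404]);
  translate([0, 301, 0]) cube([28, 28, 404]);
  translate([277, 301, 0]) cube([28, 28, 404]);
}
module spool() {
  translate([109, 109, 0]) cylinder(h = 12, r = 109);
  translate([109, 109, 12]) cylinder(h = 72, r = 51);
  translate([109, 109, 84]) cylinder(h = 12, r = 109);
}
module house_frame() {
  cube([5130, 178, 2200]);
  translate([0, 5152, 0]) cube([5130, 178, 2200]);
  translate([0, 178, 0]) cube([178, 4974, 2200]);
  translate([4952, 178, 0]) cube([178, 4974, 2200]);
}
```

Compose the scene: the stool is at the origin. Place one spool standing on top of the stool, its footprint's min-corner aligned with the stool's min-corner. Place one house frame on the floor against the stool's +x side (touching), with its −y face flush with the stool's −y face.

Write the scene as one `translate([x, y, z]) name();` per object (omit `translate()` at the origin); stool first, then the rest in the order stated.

stool();
translate([0, 0, 431]) spool();
translate([305, 0, 0]) house_frame();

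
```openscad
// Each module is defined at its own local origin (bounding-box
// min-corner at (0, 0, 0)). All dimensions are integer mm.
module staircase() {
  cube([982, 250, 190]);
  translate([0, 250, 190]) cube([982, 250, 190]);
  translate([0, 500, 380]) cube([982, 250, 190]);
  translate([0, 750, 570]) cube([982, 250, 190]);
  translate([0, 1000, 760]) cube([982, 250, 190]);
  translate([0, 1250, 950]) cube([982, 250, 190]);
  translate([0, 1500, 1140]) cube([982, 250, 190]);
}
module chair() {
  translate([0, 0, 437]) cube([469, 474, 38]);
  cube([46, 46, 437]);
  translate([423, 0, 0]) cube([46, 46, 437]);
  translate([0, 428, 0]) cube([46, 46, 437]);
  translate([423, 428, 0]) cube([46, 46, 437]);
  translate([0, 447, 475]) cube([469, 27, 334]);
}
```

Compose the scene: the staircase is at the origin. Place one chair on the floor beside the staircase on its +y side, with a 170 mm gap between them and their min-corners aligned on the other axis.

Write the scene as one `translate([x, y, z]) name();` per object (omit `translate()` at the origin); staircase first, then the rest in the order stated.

staircase();
translate([0, 1920, 0]) chair();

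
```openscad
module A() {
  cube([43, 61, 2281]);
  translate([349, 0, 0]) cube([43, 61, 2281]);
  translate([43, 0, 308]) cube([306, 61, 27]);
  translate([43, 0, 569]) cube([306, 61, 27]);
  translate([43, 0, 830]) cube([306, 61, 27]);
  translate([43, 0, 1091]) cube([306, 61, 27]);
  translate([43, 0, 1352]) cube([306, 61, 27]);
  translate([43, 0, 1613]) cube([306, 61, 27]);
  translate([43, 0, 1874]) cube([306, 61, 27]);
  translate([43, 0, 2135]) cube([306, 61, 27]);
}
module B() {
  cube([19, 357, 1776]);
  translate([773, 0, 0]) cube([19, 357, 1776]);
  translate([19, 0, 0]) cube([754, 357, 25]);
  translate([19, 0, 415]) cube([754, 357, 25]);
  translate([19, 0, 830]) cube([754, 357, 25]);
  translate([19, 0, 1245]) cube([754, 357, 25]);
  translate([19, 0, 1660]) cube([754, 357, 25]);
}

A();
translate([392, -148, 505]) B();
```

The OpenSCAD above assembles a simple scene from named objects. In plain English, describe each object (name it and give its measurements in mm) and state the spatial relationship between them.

A is a wooden ladder with two side rails of 43×61 mm section and 2281 mm height, set 392 mm apart overall. Between them run 8 rectangular rungs (61 mm deep, 27 mm thick), front faces flush with the rails' −y face. The bottom of the first rung is 308 mm above the floor and each subsequent rung is 261 mm higher than the one below.

B is an open bookshelf. Two side panels, each 19 mm thick, 357 mm deep and 1776 mm tall, stand 792 mm apart (outside-to-outside). Between them sit 5 shelves, each 25 mm thick and 357 mm deep, spanning the full gap between the sides. The bottom shelf rests on the floor (its underside at z = 0) and the clear gap between one shelf's top and the next shelf's underside is 390 mm.

The bookshelf is beside the ladder with their tops flush at z = 2281.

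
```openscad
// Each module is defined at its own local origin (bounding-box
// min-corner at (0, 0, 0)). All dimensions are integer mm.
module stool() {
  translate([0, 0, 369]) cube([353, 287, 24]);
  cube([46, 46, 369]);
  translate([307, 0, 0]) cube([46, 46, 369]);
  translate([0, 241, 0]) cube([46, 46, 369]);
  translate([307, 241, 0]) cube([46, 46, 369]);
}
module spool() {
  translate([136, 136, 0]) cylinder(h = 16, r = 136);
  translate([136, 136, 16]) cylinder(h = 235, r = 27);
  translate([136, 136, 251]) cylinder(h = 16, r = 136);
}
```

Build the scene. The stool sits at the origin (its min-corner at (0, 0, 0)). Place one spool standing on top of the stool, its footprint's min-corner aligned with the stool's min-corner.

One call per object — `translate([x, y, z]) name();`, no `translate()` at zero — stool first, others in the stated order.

stool();
translate([0, 0, 393]) spool();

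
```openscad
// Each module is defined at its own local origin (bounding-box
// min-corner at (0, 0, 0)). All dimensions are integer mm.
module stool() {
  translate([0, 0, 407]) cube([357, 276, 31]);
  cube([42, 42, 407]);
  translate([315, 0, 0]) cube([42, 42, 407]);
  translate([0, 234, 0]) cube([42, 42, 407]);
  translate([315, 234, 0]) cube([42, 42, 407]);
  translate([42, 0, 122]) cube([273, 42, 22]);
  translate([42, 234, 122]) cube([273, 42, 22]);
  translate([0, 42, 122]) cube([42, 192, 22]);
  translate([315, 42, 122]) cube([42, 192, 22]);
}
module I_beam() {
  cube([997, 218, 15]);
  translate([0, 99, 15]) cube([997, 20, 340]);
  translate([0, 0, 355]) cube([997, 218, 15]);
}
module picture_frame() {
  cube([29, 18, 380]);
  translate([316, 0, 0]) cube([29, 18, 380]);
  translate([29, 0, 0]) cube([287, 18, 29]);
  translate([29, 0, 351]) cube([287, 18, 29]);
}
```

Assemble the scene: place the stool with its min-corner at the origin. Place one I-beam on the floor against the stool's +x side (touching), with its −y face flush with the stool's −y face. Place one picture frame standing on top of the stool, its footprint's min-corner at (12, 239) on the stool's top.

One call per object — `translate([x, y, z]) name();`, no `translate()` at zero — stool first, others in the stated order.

stool();
translate([357, 0, 0]) I_beam();
translate([12, 239, 438]) picture_frame();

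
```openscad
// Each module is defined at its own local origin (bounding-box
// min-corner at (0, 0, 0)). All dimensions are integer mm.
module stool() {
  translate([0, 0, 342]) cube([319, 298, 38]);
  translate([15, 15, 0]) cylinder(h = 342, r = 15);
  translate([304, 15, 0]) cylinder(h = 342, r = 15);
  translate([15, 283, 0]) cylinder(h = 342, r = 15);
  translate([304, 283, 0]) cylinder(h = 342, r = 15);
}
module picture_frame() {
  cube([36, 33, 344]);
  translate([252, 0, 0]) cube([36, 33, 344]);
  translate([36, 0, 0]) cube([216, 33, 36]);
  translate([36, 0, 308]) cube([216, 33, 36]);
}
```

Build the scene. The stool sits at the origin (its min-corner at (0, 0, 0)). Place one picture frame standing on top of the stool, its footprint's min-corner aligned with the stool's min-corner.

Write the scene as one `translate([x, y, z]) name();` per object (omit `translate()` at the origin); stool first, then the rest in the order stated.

stool();
translate([0, 0, 380]) picture_frame();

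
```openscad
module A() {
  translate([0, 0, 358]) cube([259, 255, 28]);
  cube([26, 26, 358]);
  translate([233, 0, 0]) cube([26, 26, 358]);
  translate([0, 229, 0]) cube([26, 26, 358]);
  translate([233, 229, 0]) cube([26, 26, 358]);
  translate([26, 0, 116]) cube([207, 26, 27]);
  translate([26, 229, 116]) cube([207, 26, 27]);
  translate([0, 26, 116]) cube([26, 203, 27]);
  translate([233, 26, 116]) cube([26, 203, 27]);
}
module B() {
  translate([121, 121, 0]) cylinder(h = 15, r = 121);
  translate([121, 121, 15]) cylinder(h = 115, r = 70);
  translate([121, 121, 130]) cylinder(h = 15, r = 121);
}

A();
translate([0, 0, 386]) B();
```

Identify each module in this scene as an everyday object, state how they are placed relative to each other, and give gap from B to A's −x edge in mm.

The spool's min-x is at 0; the stool's min-x is 0; gap = 0 mm.

A is a stool. B is a spool. The spool is on top of the stool. The gap from the spool to the stool's −x edge is 0 mm.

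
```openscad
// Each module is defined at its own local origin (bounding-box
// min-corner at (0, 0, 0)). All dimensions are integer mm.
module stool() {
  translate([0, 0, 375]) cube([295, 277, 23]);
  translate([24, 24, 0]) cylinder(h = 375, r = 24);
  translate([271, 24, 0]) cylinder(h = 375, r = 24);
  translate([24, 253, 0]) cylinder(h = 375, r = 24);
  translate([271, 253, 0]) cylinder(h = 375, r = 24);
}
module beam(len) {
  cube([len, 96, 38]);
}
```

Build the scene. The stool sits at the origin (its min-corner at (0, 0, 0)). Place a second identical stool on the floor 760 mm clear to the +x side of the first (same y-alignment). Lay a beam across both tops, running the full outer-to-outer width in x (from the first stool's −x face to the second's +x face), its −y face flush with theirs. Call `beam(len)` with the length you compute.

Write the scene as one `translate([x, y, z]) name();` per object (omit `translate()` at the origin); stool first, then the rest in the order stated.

stool();
translate([1055, 0, 0]) stool();
translate([0, 0, 398]) beam(1350);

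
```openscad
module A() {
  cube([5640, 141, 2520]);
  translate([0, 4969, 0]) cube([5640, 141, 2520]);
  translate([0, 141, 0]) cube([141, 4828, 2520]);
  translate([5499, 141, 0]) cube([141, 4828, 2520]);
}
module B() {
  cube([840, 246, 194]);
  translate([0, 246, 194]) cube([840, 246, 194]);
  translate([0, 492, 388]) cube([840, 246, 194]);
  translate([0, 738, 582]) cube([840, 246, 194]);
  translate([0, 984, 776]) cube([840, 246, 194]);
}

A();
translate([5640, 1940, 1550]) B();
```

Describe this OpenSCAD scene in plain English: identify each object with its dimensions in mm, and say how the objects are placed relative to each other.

A is a box-shaped house frame (walls only): outside footprint 5640×5110 mm, wall height 2520 mm, wall thickness 141 mm. The two y-facing walls run the full x-width; the two x-facing walls fit between the inner faces of the y-facing walls.

B is a straight staircase of 5 solid steps. Each step is 840 mm wide (x), 246 mm deep (y, the going) and 194 mm tall (the rise). The first step rests on the floor; each subsequent step sits one going further in +y and one rise higher in +z, directly behind and above the previous step with no overlap.

The staircase is beside the house frame with their tops flush at z = 2520.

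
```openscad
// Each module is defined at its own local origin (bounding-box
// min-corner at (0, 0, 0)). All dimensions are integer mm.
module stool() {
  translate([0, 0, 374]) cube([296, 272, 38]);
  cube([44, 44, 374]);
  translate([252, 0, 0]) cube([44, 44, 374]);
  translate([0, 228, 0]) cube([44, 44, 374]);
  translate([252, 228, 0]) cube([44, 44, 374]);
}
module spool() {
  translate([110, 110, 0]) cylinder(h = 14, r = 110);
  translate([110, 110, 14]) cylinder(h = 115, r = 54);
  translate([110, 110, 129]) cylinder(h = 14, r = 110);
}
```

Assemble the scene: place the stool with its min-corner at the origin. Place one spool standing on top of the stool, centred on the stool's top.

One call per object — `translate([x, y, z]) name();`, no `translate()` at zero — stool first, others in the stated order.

stool();
translate([38, 26, 412]) spool();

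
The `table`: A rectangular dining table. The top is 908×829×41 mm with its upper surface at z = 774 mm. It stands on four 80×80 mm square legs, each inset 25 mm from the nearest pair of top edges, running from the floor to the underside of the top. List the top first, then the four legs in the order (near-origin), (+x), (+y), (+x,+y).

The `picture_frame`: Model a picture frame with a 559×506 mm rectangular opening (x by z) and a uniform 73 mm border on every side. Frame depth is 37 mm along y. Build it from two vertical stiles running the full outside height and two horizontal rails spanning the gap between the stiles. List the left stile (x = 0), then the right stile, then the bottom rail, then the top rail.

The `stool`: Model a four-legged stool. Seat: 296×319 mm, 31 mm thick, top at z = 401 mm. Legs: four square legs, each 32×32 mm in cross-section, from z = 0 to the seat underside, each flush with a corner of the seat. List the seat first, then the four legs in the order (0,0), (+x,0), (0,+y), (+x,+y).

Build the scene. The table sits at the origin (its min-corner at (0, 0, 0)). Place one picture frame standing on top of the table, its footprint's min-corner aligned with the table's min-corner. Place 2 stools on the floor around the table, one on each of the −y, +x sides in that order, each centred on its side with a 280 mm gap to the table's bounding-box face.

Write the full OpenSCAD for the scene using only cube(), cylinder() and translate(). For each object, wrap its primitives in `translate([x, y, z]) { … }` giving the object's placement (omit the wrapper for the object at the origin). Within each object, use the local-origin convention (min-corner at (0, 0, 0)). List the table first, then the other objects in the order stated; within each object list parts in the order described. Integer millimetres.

translate([0, 0, 733]) cube([908, 829, 41]);
translate([25, 25, 0]) cube([80, 80, 733]);
translate([803, 25, 0]) cube([80, 80, 733]);
translate([25, 724, 0]) cube([80, 80, 733]);
translate([803, 724, 0]) cube([80, 80, 733]);
translate([0, 0, 774]) {
  cube([73, 37, 652]);
  translate([632, 0, 0]) cube([73, 37, 652]);
  translate([73, 0, 0]) cube([559, 37, 73]);
  translate([73, 0, 579]) cube([559, 37, 73]);
}
translate([306, -599, 0]) {
  translate([0, 0, 370]) cube([296, 319, 31]);
  cube([32, 32, 370]);
  translate([264, 0, 0]) cube([32, 32, 370]);
  translate([0, 287, 0]) cube([32, 32, 370]);
  translate([264, 287, 0]) cube([32, 32, 370]);
}
translate([1188, 255, 0]) {
  translate([0, 0, 370]) cube([296, 319, 31]);
  cube([32, 32, 370]);
  translate([264, 0, 0]) cube([32, 32, 370]);
  translate([0, 287, 0]) cube([32, 32, 370]);
  translate([264, 287, 0]) cube([32, 32, 370]);
}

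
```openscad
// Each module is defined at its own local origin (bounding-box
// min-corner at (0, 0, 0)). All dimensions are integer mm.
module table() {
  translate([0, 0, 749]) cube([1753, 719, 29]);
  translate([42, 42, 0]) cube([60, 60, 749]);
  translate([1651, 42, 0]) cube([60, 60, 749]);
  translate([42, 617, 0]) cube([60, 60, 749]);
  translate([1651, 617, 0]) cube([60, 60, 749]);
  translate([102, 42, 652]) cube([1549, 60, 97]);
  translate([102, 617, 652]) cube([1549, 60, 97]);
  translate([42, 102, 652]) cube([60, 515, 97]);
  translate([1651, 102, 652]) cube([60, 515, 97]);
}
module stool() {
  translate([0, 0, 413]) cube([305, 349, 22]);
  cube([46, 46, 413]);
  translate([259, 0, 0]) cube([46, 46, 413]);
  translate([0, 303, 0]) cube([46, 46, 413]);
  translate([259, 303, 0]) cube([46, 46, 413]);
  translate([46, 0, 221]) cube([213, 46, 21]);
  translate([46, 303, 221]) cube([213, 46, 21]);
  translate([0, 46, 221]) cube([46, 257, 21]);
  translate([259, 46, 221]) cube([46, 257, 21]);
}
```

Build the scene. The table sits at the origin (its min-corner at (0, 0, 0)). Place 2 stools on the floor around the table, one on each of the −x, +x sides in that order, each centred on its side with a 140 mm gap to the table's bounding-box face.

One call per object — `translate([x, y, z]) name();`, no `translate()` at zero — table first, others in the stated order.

table();
translate([-445, 185, 0]) stool();
translate([1893, 185, 0]) stool();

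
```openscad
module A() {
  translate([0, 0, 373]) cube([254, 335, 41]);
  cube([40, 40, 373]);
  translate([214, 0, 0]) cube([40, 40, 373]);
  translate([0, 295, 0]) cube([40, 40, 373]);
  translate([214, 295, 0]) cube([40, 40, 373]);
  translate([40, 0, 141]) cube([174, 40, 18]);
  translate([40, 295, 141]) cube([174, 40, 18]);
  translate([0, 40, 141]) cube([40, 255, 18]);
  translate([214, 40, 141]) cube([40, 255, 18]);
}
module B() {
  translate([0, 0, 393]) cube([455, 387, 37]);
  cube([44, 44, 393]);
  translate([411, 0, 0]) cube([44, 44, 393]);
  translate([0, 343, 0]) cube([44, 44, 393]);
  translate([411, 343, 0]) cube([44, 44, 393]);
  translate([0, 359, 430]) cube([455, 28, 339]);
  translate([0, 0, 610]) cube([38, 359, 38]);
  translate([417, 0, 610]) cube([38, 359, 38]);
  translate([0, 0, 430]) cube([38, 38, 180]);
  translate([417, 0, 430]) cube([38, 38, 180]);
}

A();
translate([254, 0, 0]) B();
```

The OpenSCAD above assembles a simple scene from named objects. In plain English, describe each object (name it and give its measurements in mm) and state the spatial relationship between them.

A is a simple wooden stool: a rectangular seat 254 mm (x) by 335 mm (y), 41 mm thick, top face at z = 414 mm, on four square legs, each 40×40 mm in cross-section. The legs rest on z = 0, each flush with a corner of the seat. Four stretchers, 40 mm wide and 18 mm tall, connect adjacent legs with their undersides at z = 141 mm, each running between the inner faces of the legs it joins and aligned with the legs' outer faces on the other axis.

B is a chair. The seat is a 455×387×37 mm slab with its top at z = 430 mm, on four 44×44 mm corner legs (flush with the seat edges, standing on z = 0). A flat backrest 28 mm thick, 339 mm tall, spans the full seat width and rises from the seat top along its +y edge, rear face flush with the rear of the seat. Two armrests of 38×38 mm section run along each side from the seat's front edge to the front of the backrest, top faces 218 mm above the seat top and outer faces flush with the seat's x-edges; a 38×38 mm post under the front of each armrest stands on the seat at the front corner.

The chair is against the stool's +x side, with their −y faces flush.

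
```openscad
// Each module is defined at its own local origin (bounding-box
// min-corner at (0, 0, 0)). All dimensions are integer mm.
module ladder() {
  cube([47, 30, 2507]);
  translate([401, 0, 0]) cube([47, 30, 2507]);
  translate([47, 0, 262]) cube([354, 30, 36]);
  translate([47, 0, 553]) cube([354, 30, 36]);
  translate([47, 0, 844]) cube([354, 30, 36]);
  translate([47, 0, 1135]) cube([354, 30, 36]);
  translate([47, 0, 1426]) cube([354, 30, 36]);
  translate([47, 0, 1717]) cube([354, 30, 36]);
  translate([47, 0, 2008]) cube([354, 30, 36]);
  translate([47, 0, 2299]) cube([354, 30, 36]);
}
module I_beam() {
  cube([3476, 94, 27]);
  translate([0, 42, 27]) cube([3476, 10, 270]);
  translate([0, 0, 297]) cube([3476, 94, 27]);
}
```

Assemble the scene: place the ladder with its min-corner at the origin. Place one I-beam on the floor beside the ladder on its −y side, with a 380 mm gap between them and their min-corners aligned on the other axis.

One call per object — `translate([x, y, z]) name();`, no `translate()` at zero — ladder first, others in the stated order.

ladder();
translate([0, -474, 0]) I_beam();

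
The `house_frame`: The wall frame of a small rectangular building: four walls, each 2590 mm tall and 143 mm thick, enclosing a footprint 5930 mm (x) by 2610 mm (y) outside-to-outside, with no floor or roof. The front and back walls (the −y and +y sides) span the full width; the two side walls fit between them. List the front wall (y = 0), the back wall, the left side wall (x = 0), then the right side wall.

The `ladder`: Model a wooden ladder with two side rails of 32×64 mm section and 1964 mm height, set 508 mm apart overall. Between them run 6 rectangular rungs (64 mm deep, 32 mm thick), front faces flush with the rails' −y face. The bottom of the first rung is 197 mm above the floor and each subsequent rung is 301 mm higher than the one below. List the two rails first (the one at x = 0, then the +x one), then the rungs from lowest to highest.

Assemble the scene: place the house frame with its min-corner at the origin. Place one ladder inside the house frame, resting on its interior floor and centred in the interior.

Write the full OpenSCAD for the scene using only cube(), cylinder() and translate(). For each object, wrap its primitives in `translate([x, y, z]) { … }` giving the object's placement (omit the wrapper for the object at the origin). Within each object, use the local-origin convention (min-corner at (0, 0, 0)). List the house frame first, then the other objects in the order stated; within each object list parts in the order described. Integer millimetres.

cube([5930, 143, 2590]);
translate([0, 2467, 0]) cube([5930, 143, 2590]);
translate([0, 143, 0]) cube([143, 2324, 2590]);
translate([5787, 143, 0]) cube([143, 2324, 2590]);
translate([2711, 1273, 0]) {
  cube([32, 64, 1964]);
  translate([476, 0, 0]) cube([32, 64, 1964]);
  translate([32, 0, 197]) cube([444, 64, 32]);
  translate([32, 0, 498]) cube([444, 64, 32]);
  translate([32, 0, 799]) cube([444, 64, 32]);
  translate([32, 0, 1100]) cube([444, 64, 32]);
  translate([32, 0, 1401]) cube([444, 64, 32]);
  translate([32, 0, 1702]) cube([444, 64, 32]);
}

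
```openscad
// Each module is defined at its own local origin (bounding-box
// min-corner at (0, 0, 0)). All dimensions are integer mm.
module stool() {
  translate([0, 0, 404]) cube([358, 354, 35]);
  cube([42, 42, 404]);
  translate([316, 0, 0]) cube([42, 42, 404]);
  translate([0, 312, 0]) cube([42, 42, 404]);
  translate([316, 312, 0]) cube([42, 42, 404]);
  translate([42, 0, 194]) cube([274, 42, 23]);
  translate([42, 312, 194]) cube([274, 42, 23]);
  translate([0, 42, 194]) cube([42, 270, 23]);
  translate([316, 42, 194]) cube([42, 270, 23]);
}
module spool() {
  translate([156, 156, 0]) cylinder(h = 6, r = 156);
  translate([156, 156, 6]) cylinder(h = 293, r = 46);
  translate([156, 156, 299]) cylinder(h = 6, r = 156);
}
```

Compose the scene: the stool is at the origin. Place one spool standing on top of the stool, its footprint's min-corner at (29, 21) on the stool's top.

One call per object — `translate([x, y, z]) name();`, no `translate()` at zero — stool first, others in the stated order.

stool();
translate([29, 21, 439]) spool();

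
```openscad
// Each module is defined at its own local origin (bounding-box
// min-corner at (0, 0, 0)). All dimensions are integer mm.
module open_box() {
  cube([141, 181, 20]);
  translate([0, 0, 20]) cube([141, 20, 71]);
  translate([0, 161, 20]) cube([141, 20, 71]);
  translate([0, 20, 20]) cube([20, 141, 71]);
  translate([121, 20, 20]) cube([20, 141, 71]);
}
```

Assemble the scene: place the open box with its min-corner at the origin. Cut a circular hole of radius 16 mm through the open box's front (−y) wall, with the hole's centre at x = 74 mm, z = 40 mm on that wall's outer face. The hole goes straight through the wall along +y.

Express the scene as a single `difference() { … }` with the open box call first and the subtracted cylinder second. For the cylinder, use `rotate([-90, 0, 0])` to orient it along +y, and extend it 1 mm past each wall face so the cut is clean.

difference() {
  open_box();
  translate([74, -1, 40]) rotate([-90, 0, 0]) cylinder(h = 22, r = 16);
}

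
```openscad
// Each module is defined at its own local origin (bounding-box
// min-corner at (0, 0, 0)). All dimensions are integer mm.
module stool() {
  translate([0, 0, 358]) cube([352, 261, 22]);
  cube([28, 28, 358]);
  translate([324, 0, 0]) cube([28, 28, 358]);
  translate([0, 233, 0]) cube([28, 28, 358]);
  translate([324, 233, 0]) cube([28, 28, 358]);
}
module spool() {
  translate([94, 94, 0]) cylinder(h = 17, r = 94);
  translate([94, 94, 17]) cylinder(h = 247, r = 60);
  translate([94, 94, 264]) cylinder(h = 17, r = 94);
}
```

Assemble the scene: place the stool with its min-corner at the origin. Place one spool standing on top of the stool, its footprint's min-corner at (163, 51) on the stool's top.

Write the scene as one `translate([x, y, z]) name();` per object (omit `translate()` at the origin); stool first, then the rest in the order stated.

stool();
translate([163, 51, 380]) spool();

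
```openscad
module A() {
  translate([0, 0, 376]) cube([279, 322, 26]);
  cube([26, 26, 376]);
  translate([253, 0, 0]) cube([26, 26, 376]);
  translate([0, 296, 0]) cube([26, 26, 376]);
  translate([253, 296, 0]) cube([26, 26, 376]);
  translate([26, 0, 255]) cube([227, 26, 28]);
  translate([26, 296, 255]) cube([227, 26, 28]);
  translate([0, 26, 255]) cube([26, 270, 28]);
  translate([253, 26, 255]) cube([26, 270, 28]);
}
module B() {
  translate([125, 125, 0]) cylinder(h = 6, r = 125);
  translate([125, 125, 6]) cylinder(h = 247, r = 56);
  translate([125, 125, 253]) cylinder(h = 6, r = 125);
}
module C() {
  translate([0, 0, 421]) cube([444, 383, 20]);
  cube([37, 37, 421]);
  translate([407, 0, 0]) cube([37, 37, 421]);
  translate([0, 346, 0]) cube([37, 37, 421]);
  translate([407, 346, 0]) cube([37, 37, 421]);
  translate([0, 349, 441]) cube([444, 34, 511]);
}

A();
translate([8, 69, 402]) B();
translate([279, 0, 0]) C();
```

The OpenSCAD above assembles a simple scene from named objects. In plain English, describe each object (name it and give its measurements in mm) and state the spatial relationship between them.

A is a four-legged stool. The seat is a 279×322×26 mm slab whose top surface is at z = 402 mm; four square legs, each 26×26 mm in cross-section, run from the floor (z = 0) to the underside of the seat, each flush with a corner of the seat. Four stretchers, 26 mm wide and 28 mm tall, connect adjacent legs with their undersides at z = 255 mm, each running between the inner faces of the legs it joins and aligned with the legs' outer faces on the other axis.

B is a spool: two coaxial disc flanges of radius 125 mm and thickness 6 mm, joined by a core cylinder of radius 56 mm and height 247 mm. The lower flange rests on z = 0 and the three cylinders share a vertical axis.

C is a chair. The seat is a 444×383×20 mm slab with its top at z = 441 mm, on four 37×37 mm corner legs (flush with the seat edges, standing on z = 0). A flat backrest 34 mm thick, 511 mm tall, spans the full seat width and rises from the seat top along its +y edge, rear face flush with the rear of the seat.

The spool is on top of the stool. The chair is against the stool's +x side, with their −y faces flush.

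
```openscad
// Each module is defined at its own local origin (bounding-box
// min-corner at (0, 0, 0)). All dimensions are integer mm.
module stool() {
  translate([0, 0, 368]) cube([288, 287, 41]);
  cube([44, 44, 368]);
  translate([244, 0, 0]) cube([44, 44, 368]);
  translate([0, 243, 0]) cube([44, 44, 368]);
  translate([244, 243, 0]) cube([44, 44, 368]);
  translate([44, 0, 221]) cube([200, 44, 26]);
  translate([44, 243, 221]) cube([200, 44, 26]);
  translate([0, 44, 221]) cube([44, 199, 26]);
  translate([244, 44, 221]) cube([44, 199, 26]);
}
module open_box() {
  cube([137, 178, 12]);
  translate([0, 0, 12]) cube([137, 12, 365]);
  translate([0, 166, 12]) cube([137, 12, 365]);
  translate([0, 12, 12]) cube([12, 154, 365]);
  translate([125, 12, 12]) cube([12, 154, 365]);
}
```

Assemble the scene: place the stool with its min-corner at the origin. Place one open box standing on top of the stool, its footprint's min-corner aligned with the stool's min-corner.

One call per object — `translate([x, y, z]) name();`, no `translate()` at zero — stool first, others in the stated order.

stool();
translate([0, 0, 409]) open_box();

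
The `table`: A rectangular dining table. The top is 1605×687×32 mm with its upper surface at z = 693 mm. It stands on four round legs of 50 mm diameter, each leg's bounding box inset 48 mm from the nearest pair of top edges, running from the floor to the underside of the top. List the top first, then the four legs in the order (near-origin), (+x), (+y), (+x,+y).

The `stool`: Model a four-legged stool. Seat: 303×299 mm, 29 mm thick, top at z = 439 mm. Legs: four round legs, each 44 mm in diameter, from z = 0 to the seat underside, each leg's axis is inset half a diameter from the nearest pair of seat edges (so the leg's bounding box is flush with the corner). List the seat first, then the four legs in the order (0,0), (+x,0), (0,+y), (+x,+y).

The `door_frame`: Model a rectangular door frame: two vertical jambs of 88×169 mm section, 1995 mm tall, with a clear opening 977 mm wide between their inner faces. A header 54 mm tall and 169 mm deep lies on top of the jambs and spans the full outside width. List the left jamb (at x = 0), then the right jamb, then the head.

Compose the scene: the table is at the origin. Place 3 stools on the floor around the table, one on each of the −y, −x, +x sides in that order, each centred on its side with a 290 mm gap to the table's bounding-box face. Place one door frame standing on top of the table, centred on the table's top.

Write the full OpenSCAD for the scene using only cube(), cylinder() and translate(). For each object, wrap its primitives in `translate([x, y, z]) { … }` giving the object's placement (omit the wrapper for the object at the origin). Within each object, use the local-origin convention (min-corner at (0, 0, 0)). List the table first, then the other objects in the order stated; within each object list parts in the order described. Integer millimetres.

translate([0, 0, 661]) cube([1605, 687, 32]);
translate([73, 73, 0]) cylinder(h = 661, r = 25);
translate([1532, 73, 0]) cylinder(h = 661, r = 25);
translate([73, 614, 0]) cylinder(h = 661, r = 25);
translate([1532, 614, 0]) cylinder(h = 661, r = 25);
translate([651, -589, 0]) {
  translate([0, 0, 410]) cube([303, 299, 29]);
  translate([22, 22, 0]) cylinder(h = 410, r = 22);
  translate([281, 22, 0]) cylinder(h = 410, r = 22);
  translate([22, 277, 0]) cylinder(h = 410, r = 22);
  translate([281, 277, 0]) cylinder(h = 410, r = 22);
}
translate([-593, 194, 0]) {
  translate([0, 0, 410]) cube([303, 299, 29]);
  translate([22, 22, 0]) cylinder(h = 410, r = 22);
  translate([281, 22, 0]) cylinder(h = 410, r = 22);
  translate([22, 277, 0]) cylinder(h = 410, r = 22);
  translate([281, 277, 0]) cylinder(h = 410, r = 22);
}
translate([1895, 194, 0]) {
  translate([0, 0, 410]) cube([303, 299, 29]);
  translate([22, 22, 0]) cylinder(h = 410, r = 22);
  translate([281, 22, 0]) cylinder(h = 410, r = 22);
  translate([22, 277, 0]) cylinder(h = 410, r = 22);
  translate([281, 277, 0]) cylinder(h = 410, r = 22);
}
translate([226, 259, 693]) {
  cube([88, 169, 1995]);
  translate([1065, 0, 0]) cube([88, 169, 1995]);
  translate([0, 0, 1995]) cube([1153, 169, 54]);
}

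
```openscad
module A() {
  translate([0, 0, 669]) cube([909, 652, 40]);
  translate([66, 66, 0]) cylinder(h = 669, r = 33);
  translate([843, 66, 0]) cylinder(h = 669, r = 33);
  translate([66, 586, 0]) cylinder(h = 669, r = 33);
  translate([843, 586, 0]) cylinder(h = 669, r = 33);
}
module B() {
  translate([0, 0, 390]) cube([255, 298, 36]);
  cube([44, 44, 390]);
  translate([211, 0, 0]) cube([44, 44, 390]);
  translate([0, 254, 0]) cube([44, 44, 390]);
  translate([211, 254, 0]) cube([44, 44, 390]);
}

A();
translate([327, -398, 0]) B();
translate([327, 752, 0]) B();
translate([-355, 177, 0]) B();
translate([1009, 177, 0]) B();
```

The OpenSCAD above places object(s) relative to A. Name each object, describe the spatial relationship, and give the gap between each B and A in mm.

A is a table. B is a stool. Four stools sit around the table at the −y, +y, −x, +x sides. The gap between each stool and the table is 100 mm.

Each stool's nearest face is 100 mm from the table's bounding box.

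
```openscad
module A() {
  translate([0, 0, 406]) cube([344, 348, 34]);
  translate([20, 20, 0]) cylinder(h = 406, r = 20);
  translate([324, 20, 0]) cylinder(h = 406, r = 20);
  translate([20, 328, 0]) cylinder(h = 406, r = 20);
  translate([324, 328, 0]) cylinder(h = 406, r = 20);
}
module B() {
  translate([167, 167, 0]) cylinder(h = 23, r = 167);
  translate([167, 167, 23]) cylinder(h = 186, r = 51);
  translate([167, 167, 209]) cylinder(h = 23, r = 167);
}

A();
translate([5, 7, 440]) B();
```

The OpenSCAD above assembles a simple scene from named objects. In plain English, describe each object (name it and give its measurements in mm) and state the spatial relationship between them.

A is a four-legged stool. The seat is 344×348 mm, 34 mm thick, top at z = 440 mm. It stands on four round legs, each 40 mm in diameter, from z = 0 to the seat underside, each leg's axis is inset half a diameter from the nearest pair of seat edges (so the leg's bounding box is flush with the corner).

B is a spool: two coaxial disc flanges of radius 167 mm and thickness 23 mm, joined by a core cylinder of radius 51 mm and height 186 mm. The lower flange rests on z = 0 and the three cylinders share a vertical axis.

The spool is on top of the stool, centred.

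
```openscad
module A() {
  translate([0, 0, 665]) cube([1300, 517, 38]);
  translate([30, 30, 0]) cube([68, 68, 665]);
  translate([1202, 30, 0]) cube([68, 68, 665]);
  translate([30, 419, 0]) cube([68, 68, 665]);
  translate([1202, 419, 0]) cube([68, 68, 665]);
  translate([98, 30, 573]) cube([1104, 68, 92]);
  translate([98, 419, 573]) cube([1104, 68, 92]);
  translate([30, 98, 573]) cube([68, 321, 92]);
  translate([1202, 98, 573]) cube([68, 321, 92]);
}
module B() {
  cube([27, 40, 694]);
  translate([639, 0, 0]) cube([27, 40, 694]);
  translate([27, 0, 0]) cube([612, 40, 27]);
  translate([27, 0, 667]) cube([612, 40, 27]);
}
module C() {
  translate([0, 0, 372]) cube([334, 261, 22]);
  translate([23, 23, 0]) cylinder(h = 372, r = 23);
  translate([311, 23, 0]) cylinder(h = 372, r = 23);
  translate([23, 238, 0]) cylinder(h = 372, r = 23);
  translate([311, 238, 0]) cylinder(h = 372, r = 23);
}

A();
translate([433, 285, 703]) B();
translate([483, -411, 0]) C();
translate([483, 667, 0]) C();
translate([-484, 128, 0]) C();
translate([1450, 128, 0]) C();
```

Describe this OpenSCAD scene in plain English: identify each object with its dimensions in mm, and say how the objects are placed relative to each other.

A is a table: top 1300 mm (x) × 517 mm (y), 38 mm thick, upper face at z = 703 mm, on four 68×68 mm square legs, each inset 30 mm from the nearest pair of top edges, running from z = 0 to the bottom of the top. Four apron rails, 68 mm thick and 92 mm tall, run between adjacent legs with their top edges flush with the underside of the top and their outer faces flush with the legs' outer faces.

B is a rectangular picture frame lying in the x–z plane (depth along y). The opening is 612 mm wide (x) by 640 mm tall (z), surrounded by a border 27 mm wide on all four sides. The frame is 40 mm deep and is made of two full-height vertical stiles with two horizontal rails fitted between them.

C is a simple wooden stool: a rectangular seat 334 mm (x) by 261 mm (y), 22 mm thick, top face at z = 394 mm, on four round legs, each 46 mm in diameter. The legs rest on z = 0, each leg's axis is inset half a diameter from the nearest pair of seat edges (so the leg's bounding box is flush with the corner).

The picture frame is on top of the table. Four stools sit around the table at the −y, +y, −x, +x sides.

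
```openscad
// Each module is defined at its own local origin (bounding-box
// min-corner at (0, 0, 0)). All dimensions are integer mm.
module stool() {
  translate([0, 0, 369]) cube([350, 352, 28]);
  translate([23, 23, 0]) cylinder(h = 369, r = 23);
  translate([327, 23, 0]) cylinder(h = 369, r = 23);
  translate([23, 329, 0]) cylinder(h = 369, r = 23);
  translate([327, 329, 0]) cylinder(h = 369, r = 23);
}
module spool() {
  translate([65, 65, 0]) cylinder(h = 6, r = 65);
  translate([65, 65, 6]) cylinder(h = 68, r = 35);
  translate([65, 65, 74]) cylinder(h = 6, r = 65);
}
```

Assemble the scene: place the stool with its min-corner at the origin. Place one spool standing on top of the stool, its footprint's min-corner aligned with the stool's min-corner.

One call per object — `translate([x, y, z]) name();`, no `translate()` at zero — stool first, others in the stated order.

stool();
translate([0, 0, 397]) spool();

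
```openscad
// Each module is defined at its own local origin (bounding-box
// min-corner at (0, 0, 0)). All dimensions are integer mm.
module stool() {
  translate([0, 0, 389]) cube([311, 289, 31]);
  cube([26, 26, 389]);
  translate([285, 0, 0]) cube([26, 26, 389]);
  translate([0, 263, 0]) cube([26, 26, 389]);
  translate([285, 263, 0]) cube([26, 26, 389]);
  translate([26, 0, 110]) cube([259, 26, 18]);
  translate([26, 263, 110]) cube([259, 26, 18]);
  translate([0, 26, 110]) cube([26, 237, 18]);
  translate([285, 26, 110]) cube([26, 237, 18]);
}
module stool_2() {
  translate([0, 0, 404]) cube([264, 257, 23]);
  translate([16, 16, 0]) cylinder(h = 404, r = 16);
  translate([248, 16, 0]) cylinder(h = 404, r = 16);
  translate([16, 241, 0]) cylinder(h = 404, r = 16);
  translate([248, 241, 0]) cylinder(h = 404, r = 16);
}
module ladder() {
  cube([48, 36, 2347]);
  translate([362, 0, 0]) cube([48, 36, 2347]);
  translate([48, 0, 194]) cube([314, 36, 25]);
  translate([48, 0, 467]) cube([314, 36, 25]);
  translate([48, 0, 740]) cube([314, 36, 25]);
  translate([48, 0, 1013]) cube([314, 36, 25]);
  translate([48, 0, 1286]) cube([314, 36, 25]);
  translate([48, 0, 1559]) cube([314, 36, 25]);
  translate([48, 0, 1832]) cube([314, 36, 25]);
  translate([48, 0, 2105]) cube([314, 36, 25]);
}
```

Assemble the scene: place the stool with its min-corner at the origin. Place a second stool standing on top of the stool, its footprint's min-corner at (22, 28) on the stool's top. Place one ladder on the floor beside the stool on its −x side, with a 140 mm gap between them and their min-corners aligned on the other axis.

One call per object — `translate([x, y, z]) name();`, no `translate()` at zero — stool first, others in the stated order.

stool();
translate([22, 28, 420]) stool_2();
translate([-550, 0, 0]) ladder();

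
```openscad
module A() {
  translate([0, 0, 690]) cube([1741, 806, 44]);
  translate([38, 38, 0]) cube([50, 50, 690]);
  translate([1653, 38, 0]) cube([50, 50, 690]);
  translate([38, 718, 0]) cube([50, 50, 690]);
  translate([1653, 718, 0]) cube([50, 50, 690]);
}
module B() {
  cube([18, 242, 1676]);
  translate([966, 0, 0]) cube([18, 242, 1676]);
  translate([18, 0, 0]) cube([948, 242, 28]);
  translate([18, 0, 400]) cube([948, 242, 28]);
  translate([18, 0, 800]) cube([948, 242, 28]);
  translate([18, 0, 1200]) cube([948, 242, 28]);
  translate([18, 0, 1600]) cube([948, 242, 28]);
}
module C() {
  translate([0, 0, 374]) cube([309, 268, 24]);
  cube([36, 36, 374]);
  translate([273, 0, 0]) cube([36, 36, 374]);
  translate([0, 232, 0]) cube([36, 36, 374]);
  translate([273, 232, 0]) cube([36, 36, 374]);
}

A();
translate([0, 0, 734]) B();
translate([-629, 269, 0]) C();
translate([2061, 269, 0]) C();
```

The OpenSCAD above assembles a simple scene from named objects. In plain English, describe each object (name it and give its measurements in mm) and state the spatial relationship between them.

A is a table: top 1741 mm (x) × 806 mm (y), 44 mm thick, upper face at z = 734 mm, on four 50×50 mm square legs, each inset 38 mm from the nearest pair of top edges, running from z = 0 to the bottom of the top.

B is an open bookshelf. Two side panels, each 18 mm thick, 242 mm deep and 1676 mm tall, stand 984 mm apart (outside-to-outside). Between them sit 5 shelves, each 28 mm thick and 242 mm deep, spanning the full gap between the sides. The bottom shelf rests on the floor (its underside at z = 0) and the clear gap between one shelf's top and the next shelf's underside is 372 mm.

C is a simple wooden stool: a rectangular seat 309 mm (x) by 268 mm (y), 24 mm thick, top face at z = 398 mm, on four square legs, each 36×36 mm in cross-section. The legs rest on z = 0, each flush with a corner of the seat.

The bookshelf is on top of the table. Two stools sit around the table at the −x, +x sides.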